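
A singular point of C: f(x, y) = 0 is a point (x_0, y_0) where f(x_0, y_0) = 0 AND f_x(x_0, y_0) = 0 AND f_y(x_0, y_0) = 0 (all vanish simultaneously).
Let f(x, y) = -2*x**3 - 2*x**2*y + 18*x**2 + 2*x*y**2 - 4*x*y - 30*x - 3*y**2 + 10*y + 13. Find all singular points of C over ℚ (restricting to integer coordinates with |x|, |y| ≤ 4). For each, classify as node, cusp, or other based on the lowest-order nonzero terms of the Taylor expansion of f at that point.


Singular points: {(2, 3)}; classification: cusp.

Compute partial derivatives:
  f_x = -6*x**2 - 4*x*y + 36*x + 2*y**2 - 4*y - 30.
  f_y = -2*x**2 + 4*x*y - 4*x - 6*y + 10.
Scan x_0 ∈ {−4, ..., 4}. For each x_0, f_y(x_0, y) is a polynomial in y; find its integer roots y ∈ {−4, ..., 4}, then test f_x and f at those candidates.
  x = -4: f_y(-4, y) = -22*y - 6; no integer root y with |y| ≤ 4.
  x = -3: f_y(-3, y) = 4 - 18*y; no integer root y with |y| ≤ 4.
  x = -2: f_y(-2, y) = 10 - 14*y; no integer root y with |y| ≤ 4.
  x = -1: f_y(-1, y) = 12 - 10*y; no integer root y with |y| ≤ 4.
  x = 0: f_y(0, y) = 10 - 6*y; no integer root y with |y| ≤ 4.
  x = 1: f_y(1, y) = 4 - 2*y; vanishes at y ∈ {2}. (1, 2): f_x = -8 ≠ 0.
  x = 2: f_y(2, y) = 2*y - 6; vanishes at y ∈ {3}. (2, 3): f_x = 0, f = 0 — SINGULAR.
  x = 3: f_y(3, y) = 6*y - 20; no integer root y with |y| ≤ 4.
  x = 4: f_y(4, y) = 10*y - 38; no integer root y with |y| ≤ 4.
Only singular point on the grid: (2, 3).
Classify: substitute x = 2 + u, y = 3 + v and expand: f = -2*u**3 - 2*u**2*v + 2*u*v**2 + v**2.
No constant or linear terms (consistent with a singular point). Quadratic part: v**2. Cubic part: -2*u**3 - 2*u**2*v + 2*u*v**2.
The quadratic part v**2 is a perfect square, so there is a single (double) tangent line v = 0, i.e. y = 3. Restricting the cubic part to that line (v = 0) leaves -2*u**3 ≠ 0, so f is not divisible by v and the branch is v² ≈ 2*u**3 to lowest order — this is a cusp.
Classification: cusp.


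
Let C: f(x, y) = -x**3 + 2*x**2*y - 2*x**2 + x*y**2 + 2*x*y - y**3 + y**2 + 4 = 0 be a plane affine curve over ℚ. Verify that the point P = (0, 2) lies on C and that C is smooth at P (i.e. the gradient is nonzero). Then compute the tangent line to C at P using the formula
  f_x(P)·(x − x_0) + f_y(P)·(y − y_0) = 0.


Tangent line at P: 8*x - 8*y + 16 = 0.

Step 1: f(0, 2) = 0, so P lies on C.
Step 2: partial derivatives
  f_x(x, y) = -3*x**2 + 4*x*y - 4*x + y**2 + 2*y, f_y(x, y) = 2*x**2 + 2*x*y + 2*x - 3*y**2 + 2*y.
  f_x(P) = 8, f_y(P) = -8 (gradient nonzero, so P is smooth).
Step 3: tangent line at P: 8·(x − 0) + -8·(y − 2) = 0.
Expanding: 8*x - 8*y + 16 = 0.


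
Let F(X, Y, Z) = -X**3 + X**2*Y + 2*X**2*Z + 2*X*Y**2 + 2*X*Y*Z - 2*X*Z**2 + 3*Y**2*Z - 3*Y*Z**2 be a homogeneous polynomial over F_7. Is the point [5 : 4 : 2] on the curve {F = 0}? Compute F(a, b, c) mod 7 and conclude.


F(5,4,2) ≡ 1 (mod 7); P is NOT on the curve.

Evaluate F(5, 4, 2) term-by-term (mod 7).
  -X**3 ↦ -1·125·1·1 = -125
  X**2*Y ↦ 1·25·4·1 = 100
  2*X**2*Z ↦ 2·25·1·2 = 100
  2*X*Y**2 ↦ 2·5·16·1 = 160
  2*X*Y*Z ↦ 2·5·4·2 = 80
  -2*X*Z**2 ↦ -2·5·1·4 = -40
  3*Y**2*Z ↦ 3·1·16·2 = 96
  -3*Y*Z**2 ↦ -3·1·4·4 = -48
Sum: F(5, 4, 2) = (-125) + (100) + (100) + (160) + (80) + (-40) + (96) + (-48) = 323.
Reducing mod 7: 323 ≡ 1 (mod 7).
Since F(a, b, c) ≡ 1 ≠ 0 (mod 7), P does NOT lie on the curve.


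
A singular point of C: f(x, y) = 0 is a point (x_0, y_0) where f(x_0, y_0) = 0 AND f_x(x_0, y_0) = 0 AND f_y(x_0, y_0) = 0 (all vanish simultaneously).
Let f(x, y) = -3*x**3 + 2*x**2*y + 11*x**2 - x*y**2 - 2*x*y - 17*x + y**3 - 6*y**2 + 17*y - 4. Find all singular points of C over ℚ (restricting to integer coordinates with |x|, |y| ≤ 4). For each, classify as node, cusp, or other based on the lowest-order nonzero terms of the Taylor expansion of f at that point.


Singular points: {(2, 3)}; classification: node.

Compute partial derivatives:
  f_x = -9*x**2 + 4*x*y + 22*x - y**2 - 2*y - 17.
  f_y = 2*x**2 - 2*x*y - 2*x + 3*y**2 - 12*y + 17.
Scan x_0 ∈ {−4, ..., 4}. For each x_0, f_y(x_0, y) is a polynomial in y; find its integer roots y ∈ {−4, ..., 4}, then test f_x and f at those candidates.
  x = -4: f_y(-4, y) = 3*y**2 - 4*y + 57; no integer root y with |y| ≤ 4.
  x = -3: f_y(-3, y) = 3*y**2 - 6*y + 41; no integer root y with |y| ≤ 4.
  x = -2: f_y(-2, y) = 3*y**2 - 8*y + 29; no integer root y with |y| ≤ 4.
  x = -1: f_y(-1, y) = 3*y**2 - 10*y + 21; no integer root y with |y| ≤ 4.
  x = 0: f_y(0, y) = 3*y**2 - 12*y + 17; no integer root y with |y| ≤ 4.
  x = 1: f_y(1, y) = 3*y**2 - 14*y + 17; no integer root y with |y| ≤ 4.
  x = 2: f_y(2, y) = 3*y**2 - 16*y + 21; vanishes at y ∈ {3}. (2, 3): f_x = 0, f = 0 — SINGULAR.
  x = 3: f_y(3, y) = 3*y**2 - 18*y + 29; no integer root y with |y| ≤ 4.
  x = 4: f_y(4, y) = 3*y**2 - 20*y + 41; no integer root y with |y| ≤ 4.
Only singular point on the grid: (2, 3).
Classify: substitute x = 2 + u, y = 3 + v and expand: f = -3*u**3 + 2*u**2*v - u**2 - u*v**2 + v**3 + v**2.
No constant or linear terms (consistent with a singular point). Quadratic part: -u**2 + v**2. Cubic part: -3*u**3 + 2*u**2*v - u*v**2 + v**3.
The quadratic part v**2 - u**2 = (v − u)(v + u) splits into two distinct linear factors, so there are two distinct tangent lines y − 3 = ±(x − 2) — this is a node (ordinary double point).
Classification: node.


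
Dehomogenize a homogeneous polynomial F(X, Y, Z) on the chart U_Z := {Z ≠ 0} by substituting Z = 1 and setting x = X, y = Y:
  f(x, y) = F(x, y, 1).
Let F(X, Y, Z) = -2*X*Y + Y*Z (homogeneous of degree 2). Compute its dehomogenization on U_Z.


f(x, y) = -2*x*y + y

On U_Z we set Z = 1. Each monomial c·X^i·Y^j·Z^k in F becomes c·x^i·y^j·1^k = c·x^i·y^j.
Substituting Z = 1: F(X, Y, 1) = -2*x*y + y.
Note: deg(f) ≤ deg(F) = 2; strict inequality happens when F is divisible by Z (lost terms).


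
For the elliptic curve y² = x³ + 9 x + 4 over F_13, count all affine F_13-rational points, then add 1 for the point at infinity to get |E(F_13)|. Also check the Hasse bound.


Affine points = {(0, 2), (0, 11), (1, 1), (1, 12), (2, 2), (2, 11), (4, 0), (6, 1), (6, 12), (8, 4), (8, 9), (11, 2), (11, 11)}; affine count = 13; |E(F_13)| = 14.

Discriminant check: Δ ∝ 4a³ + 27b² = 4·9³ + 27·4² = 4·729 + 27·16 ≡ 7 (mod 13). Nonzero ⇒ E is nonsingular.
For each x ∈ F_13, compute rhs = x³ + 9·x + 4 mod 13, then count y ∈ F_13 with y² ≡ rhs.
  x = 0: rhs = 4, matching y values: 2, 11 (2 points).
  x = 1: rhs = 1, matching y values: 1, 12 (2 points).
  x = 2: rhs = 4, matching y values: 2, 11 (2 points).
  x = 3: rhs = 6, matching y values: none (0 points).
  x = 4: rhs = 0, matching y values: 0 (1 points).
  x = 5: rhs = 5, matching y values: none (0 points).
  x = 6: rhs = 1, matching y values: 1, 12 (2 points).
  x = 7: rhs = 7, matching y values: none (0 points).
  x = 8: rhs = 3, matching y values: 4, 9 (2 points).
  x = 9: rhs = 8, matching y values: none (0 points).
  x = 10: rhs = 2, matching y values: none (0 points).
  x = 11: rhs = 4, matching y values: 2, 11 (2 points).
  x = 12: rhs = 7, matching y values: none (0 points).
Total affine count: 13.
Full point count |E(F_13)| = 13 + 1 = 14.
Hasse bound: |14 − (13+1)| = |0| = 0 ≤ 2√13 ≈ 7.2111 ✓.


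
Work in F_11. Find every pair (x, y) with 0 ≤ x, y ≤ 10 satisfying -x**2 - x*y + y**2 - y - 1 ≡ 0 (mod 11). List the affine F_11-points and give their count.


Affine F_11-points: {(0, 4), (0, 8), (1, 6), (1, 7), (3, 7), (3, 8), (4, 6), (4, 10), (7, 4), (8, 10)}; count = 10.

For each of the 121 pairs (x, y) ∈ F_11², evaluate f(x, y) mod 11. Record the zeros.
  x = 0: [0↦10, 1↦10, 2↦1, 3↦5, 4↦0, 5↦8, 6↦7, 7↦8, 8↦0, 9↦5, 10↦1]  zeros at y ∈ {4, 8}
  x = 1: [0↦9, 1↦8, 2↦9, 3↦1, 4↦6, 5↦2, 6↦0, 7↦0, 8↦2, 9↦6, 10↦1]  zeros at y ∈ {6, 7}
  x = 2: [0↦6, 1↦4, 2↦4, 3↦6, 4↦10, 5↦5, 6↦2, 7↦1, 8↦2, 9↦5, 10↦10]  zeros at y ∈ ∅
  x = 3: [0↦1, 1↦9, 2↦8, 3↦9, 4↦1, 5↦6, 6↦2, 7↦0, 8↦0, 9↦2, 10↦6]  zeros at y ∈ {7, 8}
  x = 4: [0↦5, 1↦1, 2↦10, 3↦10, 4↦1, 5↦5, 6↦0, 7↦8, 8↦7, 9↦8, 10↦0]  zeros at y ∈ {6, 10}
  x = 5: [0↦7, 1↦2, 2↦10, 3↦9, 4↦10, 5↦2, 6↦7, 7↦3, 8↦1, 9↦1, 10↦3]  zeros at y ∈ ∅
  x = 6: [0↦7, 1↦1, 2↦8, 3↦6, 4↦6, 5↦8, 6↦1, 7↦7, 8↦4, 9↦3, 10↦4]  zeros at y ∈ ∅
  x = 7: [0↦5, 1↦9, 2↦4, 3↦1, 4↦0, 5↦1, 6↦4, 7↦9, 8↦5, 9↦3, 10↦3]  zeros at y ∈ {4}
  x = 8: [0↦1, 1↦4, 2↦9, 3↦5, 4↦3, 5↦3, 6↦5, 7↦9, 8↦4, 9↦1, 10↦0]  zeros at y ∈ {10}
  x = 9: [0↦6, 1↦8, 2↦1, 3↦7, 4↦4, 5↦3, 6↦4, 7↦7, 8↦1, 9↦8, 10↦6]  zeros at y ∈ ∅
  x = 10: [0↦9, 1↦10, 2↦2, 3↦7, 4↦3, 5↦1, 6↦1, 7↦3, 8↦7, 9↦2, 10↦10]  zeros at y ∈ ∅
Collecting zeros: affine points = {(0, 4), (0, 8), (1, 6), (1, 7), (3, 7), (3, 8), (4, 6), (4, 10), (7, 4), (8, 10)}.
Total count |C(F_11)_aff| = 10.


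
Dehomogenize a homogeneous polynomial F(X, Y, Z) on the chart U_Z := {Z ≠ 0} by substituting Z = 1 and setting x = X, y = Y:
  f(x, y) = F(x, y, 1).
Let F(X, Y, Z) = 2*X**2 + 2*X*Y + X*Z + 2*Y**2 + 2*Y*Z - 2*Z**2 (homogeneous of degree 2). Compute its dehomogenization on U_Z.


f(x, y) = 2*x**2 + 2*x*y + x + 2*y**2 + 2*y - 2

On U_Z we set Z = 1. Each monomial c·X^i·Y^j·Z^k in F becomes c·x^i·y^j·1^k = c·x^i·y^j.
Substituting Z = 1: F(X, Y, 1) = 2*x**2 + 2*x*y + x + 2*y**2 + 2*y - 2.
Note: deg(f) ≤ deg(F) = 2; strict inequality happens when F is divisible by Z (lost terms).


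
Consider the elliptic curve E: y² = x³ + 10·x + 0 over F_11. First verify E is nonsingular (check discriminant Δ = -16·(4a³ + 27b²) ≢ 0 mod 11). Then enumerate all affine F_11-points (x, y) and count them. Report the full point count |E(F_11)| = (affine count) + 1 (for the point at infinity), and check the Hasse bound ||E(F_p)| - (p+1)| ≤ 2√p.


Affine points = {(0, 0), (1, 0), (4, 4), (4, 7), (6, 1), (6, 10), (8, 3), (8, 8), (9, 4), (9, 7), (10, 0)}; affine count = 11; |E(F_11)| = 12.

Discriminant check: Δ ∝ 4a³ + 27b² = 4·10³ + 27·0² = 4·1000 + 27·0 ≡ 7 (mod 11). Nonzero ⇒ E is nonsingular.
For each x ∈ F_11, compute rhs = x³ + 10·x + 0 mod 11, then count y ∈ F_11 with y² ≡ rhs.
  x = 0: rhs = 0, matching y values: 0 (1 points).
  x = 1: rhs = 0, matching y values: 0 (1 points).
  x = 2: rhs = 6, matching y values: none (0 points).
  x = 3: rhs = 2, matching y values: none (0 points).
  x = 4: rhs = 5, matching y values: 4, 7 (2 points).
  x = 5: rhs = 10, matching y values: none (0 points).
  x = 6: rhs = 1, matching y values: 1, 10 (2 points).
  x = 7: rhs = 6, matching y values: none (0 points).
  x = 8: rhs = 9, matching y values: 3, 8 (2 points).
  x = 9: rhs = 5, matching y values: 4, 7 (2 points).
  x = 10: rhs = 0, matching y values: 0 (1 points).
Total affine count: 11.
Full point count |E(F_11)| = 11 + 1 = 12.
Hasse bound: |12 − (11+1)| = |0| = 0 ≤ 2√11 ≈ 6.6332 ✓.


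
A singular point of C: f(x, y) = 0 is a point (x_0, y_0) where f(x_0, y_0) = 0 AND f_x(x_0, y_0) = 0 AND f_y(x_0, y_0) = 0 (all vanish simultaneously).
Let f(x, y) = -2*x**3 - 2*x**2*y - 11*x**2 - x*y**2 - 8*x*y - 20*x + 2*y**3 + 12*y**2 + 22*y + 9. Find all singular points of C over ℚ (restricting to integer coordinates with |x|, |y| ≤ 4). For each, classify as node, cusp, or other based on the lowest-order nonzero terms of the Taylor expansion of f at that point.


Singular points: {(-1, -2)}; classification: node.

Compute partial derivatives:
  f_x = -6*x**2 - 4*x*y - 22*x - y**2 - 8*y - 20.
  f_y = -2*x**2 - 2*x*y - 8*x + 6*y**2 + 24*y + 22.
Scan x_0 ∈ {−4, ..., 4}. For each x_0, f_y(x_0, y) is a polynomial in y; find its integer roots y ∈ {−4, ..., 4}, then test f_x and f at those candidates.
  x = -4: f_y(-4, y) = 6*y**2 + 32*y + 22; no integer root y with |y| ≤ 4.
  x = -3: f_y(-3, y) = 6*y**2 + 30*y + 28; no integer root y with |y| ≤ 4.
  x = -2: f_y(-2, y) = 6*y**2 + 28*y + 30; vanishes at y ∈ {-3}. (-2, -3): f_x = -9 ≠ 0.
  x = -1: f_y(-1, y) = 6*y**2 + 26*y + 28; vanishes at y ∈ {-2}. (-1, -2): f_x = 0, f = 0 — SINGULAR.
  x = 0: f_y(0, y) = 6*y**2 + 24*y + 22; no integer root y with |y| ≤ 4.
  x = 1: f_y(1, y) = 6*y**2 + 22*y + 12; vanishes at y ∈ {-3}. (1, -3): f_x = -21 ≠ 0.
  x = 2: f_y(2, y) = 6*y**2 + 20*y - 2; no integer root y with |y| ≤ 4.
  x = 3: f_y(3, y) = 6*y**2 + 18*y - 20; no integer root y with |y| ≤ 4.
  x = 4: f_y(4, y) = 6*y**2 + 16*y - 42; no integer root y with |y| ≤ 4.
Only singular point on the grid: (-1, -2).
Classify: substitute x = -1 + u, y = -2 + v and expand: f = -2*u**3 - 2*u**2*v - u**2 - u*v**2 + 2*v**3 + v**2.
No constant or linear terms (consistent with a singular point). Quadratic part: -u**2 + v**2. Cubic part: -2*u**3 - 2*u**2*v - u*v**2 + 2*v**3.
The quadratic part v**2 - u**2 = (v − u)(v + u) splits into two distinct linear factors, so there are two distinct tangent lines y − -2 = ±(x − -1) — this is a node (ordinary double point).
Classification: node.


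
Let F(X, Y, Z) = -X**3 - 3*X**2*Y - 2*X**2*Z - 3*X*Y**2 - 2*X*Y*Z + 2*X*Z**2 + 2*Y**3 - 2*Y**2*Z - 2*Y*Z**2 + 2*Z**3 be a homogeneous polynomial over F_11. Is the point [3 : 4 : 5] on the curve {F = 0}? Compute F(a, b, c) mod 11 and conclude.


F(3,4,5) ≡ 9 (mod 11); P is NOT on the curve.

Evaluate F(3, 4, 5) term-by-term (mod 11).
  -X**3 ↦ -1·27·1·1 = -27
  -3*X**2*Y ↦ -3·9·4·1 = -108
  -2*X**2*Z ↦ -2·9·1·5 = -90
  -3*X*Y**2 ↦ -3·3·16·1 = -144
  -2*X*Y*Z ↦ -2·3·4·5 = -120
  2*X*Z**2 ↦ 2·3·1·25 = 150
  2*Y**3 ↦ 2·1·64·1 = 128
  -2*Y**2*Z ↦ -2·1·16·5 = -160
  -2*Y*Z**2 ↦ -2·1·4·25 = -200
  2*Z**3 ↦ 2·1·1·125 = 250
Sum: F(3, 4, 5) = (-27) + (-108) + (-90) + (-144) + (-120) + (150) + (128) + (-160) + (-200) + (250) = -321.
Reducing mod 11: -321 ≡ 9 (mod 11).
Since F(a, b, c) ≡ 9 ≠ 0 (mod 11), P does NOT lie on the curve.


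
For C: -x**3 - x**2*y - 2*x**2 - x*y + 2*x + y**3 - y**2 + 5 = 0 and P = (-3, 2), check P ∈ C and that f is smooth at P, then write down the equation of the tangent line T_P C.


Tangent line at P: -3*x + 2*y - 13 = 0.

Step 1: f(-3, 2) = 0, so P lies on C.
Step 2: partial derivatives
  f_x(x, y) = -3*x**2 - 2*x*y - 4*x - y + 2, f_y(x, y) = -x**2 - x + 3*y**2 - 2*y.
  f_x(P) = -3, f_y(P) = 2 (gradient nonzero, so P is smooth).
Step 3: tangent line at P: -3·(x − -3) + 2·(y − 2) = 0.
Expanding: -3*x + 2*y - 13 = 0.


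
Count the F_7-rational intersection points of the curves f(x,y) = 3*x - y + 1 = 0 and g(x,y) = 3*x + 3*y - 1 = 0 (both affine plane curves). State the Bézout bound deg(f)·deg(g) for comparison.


Common zeros: {(1, 4)}; count = 1; Bézout bound = 1.

deg(f) = 1, deg(g) = 1, so Bézout bound = 1.
Scan x ∈ F_7. For each x, list the y ∈ F_7 with f(x, y) ≡ 0 and those with g(x, y) ≡ 0 (mod 7); the common zeros in that column are the intersection.
  x = 0: f ≡ 0 at y ∈ {1}; g ≡ 0 at y ∈ {5}; common: ∅.
  x = 1: f ≡ 0 at y ∈ {4}; g ≡ 0 at y ∈ {4}; common: {4}.
  x = 2: f ≡ 0 at y ∈ {0}; g ≡ 0 at y ∈ {3}; common: ∅.
  x = 3: f ≡ 0 at y ∈ {3}; g ≡ 0 at y ∈ {2}; common: ∅.
  x = 4: f ≡ 0 at y ∈ {6}; g ≡ 0 at y ∈ {1}; common: ∅.
  x = 5: f ≡ 0 at y ∈ {2}; g ≡ 0 at y ∈ {0}; common: ∅.
  x = 6: f ≡ 0 at y ∈ {5}; g ≡ 0 at y ∈ {6}; common: ∅.
Collecting: common zeros = {(1, 4)}, so the count is 1.
Comparison with the Bézout bound: 1 ≤ 1 = deg(f)·deg(g), as expected for curves with no common component (the bound is attained).


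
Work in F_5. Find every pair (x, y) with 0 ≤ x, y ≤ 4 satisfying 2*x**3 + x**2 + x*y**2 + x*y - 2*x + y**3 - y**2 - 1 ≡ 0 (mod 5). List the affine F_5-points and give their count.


Affine F_5-points: {(1, 0), (1, 2), (1, 3), (2, 0), (3, 3), (4, 0)}; count = 6.

For each of the 25 pairs (x, y) ∈ F_5², evaluate f(x, y) mod 5. Record the zeros.
  x = 0: [0↦4, 1↦4, 2↦3, 3↦2, 4↦2]  zeros at y ∈ ∅
  x = 1: [0↦0, 1↦2, 2↦0, 3↦0, 4↦3]  zeros at y ∈ {0, 2, 3}
  x = 2: [0↦0, 1↦4, 2↦1, 3↦2, 4↦3]  zeros at y ∈ {0}
  x = 3: [0↦1, 1↦2, 2↦3, 3↦0, 4↦4]  zeros at y ∈ {3}
  x = 4: [0↦0, 1↦3, 2↦3, 3↦1, 4↦3]  zeros at y ∈ {0}
Collecting zeros: affine points = {(1, 0), (1, 2), (1, 3), (2, 0), (3, 3), (4, 0)}.
Total count |C(F_5)_aff| = 6.


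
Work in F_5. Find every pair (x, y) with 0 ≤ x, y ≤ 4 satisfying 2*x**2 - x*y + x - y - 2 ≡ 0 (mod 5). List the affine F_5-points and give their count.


Affine F_5-points: {(0, 3), (1, 3), (2, 1), (3, 1)}; count = 4.

For each of the 25 pairs (x, y) ∈ F_5², evaluate f(x, y) mod 5. Record the zeros.
  x = 0: [0↦3, 1↦2, 2↦1, 3↦0, 4↦4]  zeros at y ∈ {3}
  x = 1: [0↦1, 1↦4, 2↦2, 3↦0, 4↦3]  zeros at y ∈ {3}
  x = 2: [0↦3, 1↦0, 2↦2, 3↦4, 4↦1]  zeros at y ∈ {1}
  x = 3: [0↦4, 1↦0, 2↦1, 3↦2, 4↦3]  zeros at y ∈ {1}
  x = 4: [0↦4, 1↦4, 2↦4, 3↦4, 4↦4]  zeros at y ∈ ∅
Collecting zeros: affine points = {(0, 3), (1, 3), (2, 1), (3, 1)}.
Total count |C(F_5)_aff| = 4.


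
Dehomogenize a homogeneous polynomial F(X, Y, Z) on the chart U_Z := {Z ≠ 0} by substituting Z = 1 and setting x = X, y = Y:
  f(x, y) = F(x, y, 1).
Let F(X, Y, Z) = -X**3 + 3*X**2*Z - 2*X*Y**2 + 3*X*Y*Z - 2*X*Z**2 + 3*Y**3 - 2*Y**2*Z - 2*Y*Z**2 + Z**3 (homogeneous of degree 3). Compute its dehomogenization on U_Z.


f(x, y) = -x**3 + 3*x**2 - 2*x*y**2 + 3*x*y - 2*x + 3*y**3 - 2*y**2 - 2*y + 1

On U_Z we set Z = 1. Each monomial c·X^i·Y^j·Z^k in F becomes c·x^i·y^j·1^k = c·x^i·y^j.
Substituting Z = 1: F(X, Y, 1) = -x**3 + 3*x**2 - 2*x*y**2 + 3*x*y - 2*x + 3*y**3 - 2*y**2 - 2*y + 1.
Note: deg(f) ≤ deg(F) = 3; strict inequality happens when F is divisible by Z (lost terms).


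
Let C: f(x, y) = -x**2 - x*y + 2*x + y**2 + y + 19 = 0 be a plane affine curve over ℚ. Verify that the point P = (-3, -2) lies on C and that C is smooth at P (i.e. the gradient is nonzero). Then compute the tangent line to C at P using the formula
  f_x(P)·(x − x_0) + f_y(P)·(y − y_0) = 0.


Tangent line at P: 10*x + 30 = 0.

Step 1: f(-3, -2) = 0, so P lies on C.
Step 2: partial derivatives
  f_x(x, y) = -2*x - y + 2, f_y(x, y) = -x + 2*y + 1.
  f_x(P) = 10, f_y(P) = 0 (gradient nonzero, so P is smooth).
Step 3: tangent line at P: 10·(x − -3) + 0·(y − -2) = 0.
Expanding: 10*x + 30 = 0.


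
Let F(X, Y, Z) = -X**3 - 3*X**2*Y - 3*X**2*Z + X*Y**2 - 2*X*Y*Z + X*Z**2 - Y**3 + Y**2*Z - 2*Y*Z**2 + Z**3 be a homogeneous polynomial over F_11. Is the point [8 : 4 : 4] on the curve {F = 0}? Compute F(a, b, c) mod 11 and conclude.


F(8,4,4) ≡ 0 (mod 11); P is on the curve.

Evaluate F(8, 4, 4) term-by-term (mod 11).
  -X**3 ↦ -1·512·1·1 = -512
  -3*X**2*Y ↦ -3·64·4·1 = -768
  -3*X**2*Z ↦ -3·64·1·4 = -768
  X*Y**2 ↦ 1·8·16·1 = 128
  -2*X*Y*Z ↦ -2·8·4·4 = -256
  X*Z**2 ↦ 1·8·1·16 = 128
  -Y**3 ↦ -1·1·64·1 = -64
  Y**2*Z ↦ 1·1·16·4 = 64
  -2*Y*Z**2 ↦ -2·1·4·16 = -128
  Z**3 ↦ 1·1·1·64 = 64
Sum: F(8, 4, 4) = (-512) + (-768) + (-768) + (128) + (-256) + (128) + (-64) + (64) + (-128) + (64) = -2112.
Reducing mod 11: -2112 ≡ 0 (mod 11).
Since F(a, b, c) ≡ 0 (mod 11), P lies on the curve.


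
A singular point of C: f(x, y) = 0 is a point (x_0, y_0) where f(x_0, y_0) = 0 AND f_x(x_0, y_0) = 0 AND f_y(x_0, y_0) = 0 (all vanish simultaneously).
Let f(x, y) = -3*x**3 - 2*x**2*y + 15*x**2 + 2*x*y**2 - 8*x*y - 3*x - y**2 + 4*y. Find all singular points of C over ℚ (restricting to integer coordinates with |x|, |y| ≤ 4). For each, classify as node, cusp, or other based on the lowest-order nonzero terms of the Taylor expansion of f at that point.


Singular points: {(1, 3)}; classification: cusp.

Compute partial derivatives:
  f_x = -9*x**2 - 4*x*y + 30*x + 2*y**2 - 8*y - 3.
  f_y = -2*x**2 + 4*x*y - 8*x - 2*y + 4.
Scan x_0 ∈ {−4, ..., 4}. For each x_0, f_y(x_0, y) is a polynomial in y; find its integer roots y ∈ {−4, ..., 4}, then test f_x and f at those candidates.
  x = -4: f_y(-4, y) = 4 - 18*y; no integer root y with |y| ≤ 4.
  x = -3: f_y(-3, y) = 10 - 14*y; no integer root y with |y| ≤ 4.
  x = -2: f_y(-2, y) = 12 - 10*y; no integer root y with |y| ≤ 4.
  x = -1: f_y(-1, y) = 10 - 6*y; no integer root y with |y| ≤ 4.
  x = 0: f_y(0, y) = 4 - 2*y; vanishes at y ∈ {2}. (0, 2): f_x = -11 ≠ 0.
  x = 1: f_y(1, y) = 2*y - 6; vanishes at y ∈ {3}. (1, 3): f_x = 0, f = 0 — SINGULAR.
  x = 2: f_y(2, y) = 6*y - 20; no integer root y with |y| ≤ 4.
  x = 3: f_y(3, y) = 10*y - 38; no integer root y with |y| ≤ 4.
  x = 4: f_y(4, y) = 14*y - 60; no integer root y with |y| ≤ 4.
Only singular point on the grid: (1, 3).
Classify: substitute x = 1 + u, y = 3 + v and expand: f = -3*u**3 - 2*u**2*v + 2*u*v**2 + v**2.
No constant or linear terms (consistent with a singular point). Quadratic part: v**2. Cubic part: -3*u**3 - 2*u**2*v + 2*u*v**2.
The quadratic part v**2 is a perfect square, so there is a single (double) tangent line v = 0, i.e. y = 3. Restricting the cubic part to that line (v = 0) leaves -3*u**3 ≠ 0, so f is not divisible by v and the branch is v² ≈ 3*u**3 to lowest order — this is a cusp.
Classification: cusp.


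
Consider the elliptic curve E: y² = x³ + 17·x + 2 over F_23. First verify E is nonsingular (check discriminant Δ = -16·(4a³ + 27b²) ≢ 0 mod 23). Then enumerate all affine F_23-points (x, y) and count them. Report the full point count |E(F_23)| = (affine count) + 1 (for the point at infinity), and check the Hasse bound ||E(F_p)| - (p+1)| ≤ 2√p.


Affine points = {(0, 5), (0, 18), (7, 2), (7, 21), (8, 11), (8, 12), (11, 5), (11, 18), (12, 5), (12, 18), (16, 0), (17, 11), (17, 12), (19, 10), (19, 13), (20, 4), (20, 19), (21, 11), (21, 12)}; affine count = 19; |E(F_23)| = 20.

Discriminant check: Δ ∝ 4a³ + 27b² = 4·17³ + 27·2² = 4·4913 + 27·4 ≡ 3 (mod 23). Nonzero ⇒ E is nonsingular.
For each x ∈ F_23, compute rhs = x³ + 17·x + 2 mod 23, then count y ∈ F_23 with y² ≡ rhs.
  x = 0: rhs = 2, matching y values: 5, 18 (2 points).
  x = 1: rhs = 20, matching y values: none (0 points).
  x = 2: rhs = 21, matching y values: none (0 points).
  x = 3: rhs = 11, matching y values: none (0 points).
  x = 4: rhs = 19, matching y values: none (0 points).
  x = 5: rhs = 5, matching y values: none (0 points).
  x = 6: rhs = 21, matching y values: none (0 points).
  x = 7: rhs = 4, matching y values: 2, 21 (2 points).
  x = 8: rhs = 6, matching y values: 11, 12 (2 points).
  x = 9: rhs = 10, matching y values: none (0 points).
  x = 10: rhs = 22, matching y values: none (0 points).
  x = 11: rhs = 2, matching y values: 5, 18 (2 points).
  x = 12: rhs = 2, matching y values: 5, 18 (2 points).
  x = 13: rhs = 5, matching y values: none (0 points).
  x = 14: rhs = 17, matching y values: none (0 points).
  x = 15: rhs = 21, matching y values: none (0 points).
  x = 16: rhs = 0, matching y values: 0 (1 points).
  x = 17: rhs = 6, matching y values: 11, 12 (2 points).
  x = 18: rhs = 22, matching y values: none (0 points).
  x = 19: rhs = 8, matching y values: 10, 13 (2 points).
  x = 20: rhs = 16, matching y values: 4, 19 (2 points).
  x = 21: rhs = 6, matching y values: 11, 12 (2 points).
  x = 22: rhs = 7, matching y values: none (0 points).
Total affine count: 19.
Full point count |E(F_23)| = 19 + 1 = 20.
Hasse bound: |20 − (23+1)| = |-4| = 4 ≤ 2√23 ≈ 9.5917 ✓.


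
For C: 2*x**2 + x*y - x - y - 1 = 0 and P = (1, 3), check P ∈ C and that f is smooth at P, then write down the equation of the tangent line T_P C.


Tangent line at P: 6*x - 6 = 0.

Step 1: f(1, 3) = 0, so P lies on C.
Step 2: partial derivatives
  f_x(x, y) = 4*x + y - 1, f_y(x, y) = x - 1.
  f_x(P) = 6, f_y(P) = 0 (gradient nonzero, so P is smooth).
Step 3: tangent line at P: 6·(x − 1) + 0·(y − 3) = 0.
Expanding: 6*x - 6 = 0.


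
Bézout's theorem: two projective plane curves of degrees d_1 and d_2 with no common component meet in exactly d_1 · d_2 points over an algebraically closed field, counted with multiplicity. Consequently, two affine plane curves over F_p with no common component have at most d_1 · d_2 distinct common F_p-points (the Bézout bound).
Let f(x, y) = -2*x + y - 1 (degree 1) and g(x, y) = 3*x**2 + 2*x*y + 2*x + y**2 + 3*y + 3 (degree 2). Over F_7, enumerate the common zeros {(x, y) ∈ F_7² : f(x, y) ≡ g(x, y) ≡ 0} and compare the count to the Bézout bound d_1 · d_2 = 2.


Common zeros: {(0, 1)}; count = 1; Bézout bound = 2.

deg(f) = 1, deg(g) = 2, so Bézout bound = 2.
Scan x ∈ F_7. For each x, list the y ∈ F_7 with f(x, y) ≡ 0 and those with g(x, y) ≡ 0 (mod 7); the common zeros in that column are the intersection.
  x = 0: f ≡ 0 at y ∈ {1}; g ≡ 0 at y ∈ {1, 3}; common: {1}.
  x = 1: f ≡ 0 at y ∈ {3}; g ≡ 0 at y ∈ {1}; common: ∅.
  x = 2: f ≡ 0 at y ∈ {5}; g ≡ 0 at y ∈ {3, 4}; common: ∅.
  x = 3: f ≡ 0 at y ∈ {0}; g ≡ 0 at y ∈ {6}; common: ∅.
  x = 4: f ≡ 0 at y ∈ {2}; g ≡ 0 at y ∈ {4, 6}; common: ∅.
  x = 5: f ≡ 0 at y ∈ {4}; g ≡ 0 at y ∈ ∅; common: ∅.
  x = 6: f ≡ 0 at y ∈ {6}; g ≡ 0 at y ∈ ∅; common: ∅.
Collecting: common zeros = {(0, 1)}, so the count is 1.
Comparison with the Bézout bound: 1 ≤ 2 = deg(f)·deg(g), as expected for curves with no common component (the affine F_7-count falls short of the bound because intersections may lie at infinity, over extension fields, or carry multiplicity).


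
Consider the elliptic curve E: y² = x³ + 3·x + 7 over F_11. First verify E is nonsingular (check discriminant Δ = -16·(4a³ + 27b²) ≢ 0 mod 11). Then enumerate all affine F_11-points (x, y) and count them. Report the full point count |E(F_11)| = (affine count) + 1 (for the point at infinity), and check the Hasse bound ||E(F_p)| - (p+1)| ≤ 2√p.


Affine points = {(1, 0), (5, 2), (5, 9), (8, 2), (8, 9), (9, 2), (9, 9), (10, 5), (10, 6)}; affine count = 9; |E(F_11)| = 10.

Discriminant check: Δ ∝ 4a³ + 27b² = 4·3³ + 27·7² = 4·27 + 27·49 ≡ 1 (mod 11). Nonzero ⇒ E is nonsingular.
For each x ∈ F_11, compute rhs = x³ + 3·x + 7 mod 11, then count y ∈ F_11 with y² ≡ rhs.
  x = 0: rhs = 7, matching y values: none (0 points).
  x = 1: rhs = 0, matching y values: 0 (1 points).
  x = 2: rhs = 10, matching y values: none (0 points).
  x = 3: rhs = 10, matching y values: none (0 points).
  x = 4: rhs = 6, matching y values: none (0 points).
  x = 5: rhs = 4, matching y values: 2, 9 (2 points).
  x = 6: rhs = 10, matching y values: none (0 points).
  x = 7: rhs = 8, matching y values: none (0 points).
  x = 8: rhs = 4, matching y values: 2, 9 (2 points).
  x = 9: rhs = 4, matching y values: 2, 9 (2 points).
  x = 10: rhs = 3, matching y values: 5, 6 (2 points).
Total affine count: 9.
Full point count |E(F_11)| = 9 + 1 = 10.
Hasse bound: |10 − (11+1)| = |-2| = 2 ≤ 2√11 ≈ 6.6332 ✓.


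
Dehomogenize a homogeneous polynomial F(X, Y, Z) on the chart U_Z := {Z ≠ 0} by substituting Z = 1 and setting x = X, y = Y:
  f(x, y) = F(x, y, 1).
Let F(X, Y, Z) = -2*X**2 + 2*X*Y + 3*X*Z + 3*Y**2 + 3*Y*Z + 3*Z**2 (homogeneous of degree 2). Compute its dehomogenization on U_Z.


f(x, y) = -2*x**2 + 2*x*y + 3*x + 3*y**2 + 3*y + 3

On U_Z we set Z = 1. Each monomial c·X^i·Y^j·Z^k in F becomes c·x^i·y^j·1^k = c·x^i·y^j.
Substituting Z = 1: F(X, Y, 1) = -2*x**2 + 2*x*y + 3*x + 3*y**2 + 3*y + 3.
Note: deg(f) ≤ deg(F) = 2; strict inequality happens when F is divisible by Z (lost terms).


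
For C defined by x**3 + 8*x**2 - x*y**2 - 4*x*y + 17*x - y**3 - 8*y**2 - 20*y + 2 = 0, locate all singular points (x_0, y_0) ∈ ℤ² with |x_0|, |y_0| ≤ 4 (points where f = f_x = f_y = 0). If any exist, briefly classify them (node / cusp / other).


Singular points: {(-3, -2)}; classification: node.

Compute partial derivatives:
  f_x = 3*x**2 + 16*x - y**2 - 4*y + 17.
  f_y = -2*x*y - 4*x - 3*y**2 - 16*y - 20.
Scan x_0 ∈ {−4, ..., 4}. For each x_0, f_y(x_0, y) is a polynomial in y; find its integer roots y ∈ {−4, ..., 4}, then test f_x and f at those candidates.
  x = -4: f_y(-4, y) = -3*y**2 - 8*y - 4; vanishes at y ∈ {-2}. (-4, -2): f_x = 5 ≠ 0.
  x = -3: f_y(-3, y) = -3*y**2 - 10*y - 8; vanishes at y ∈ {-2}. (-3, -2): f_x = 0, f = 0 — SINGULAR.
  x = -2: f_y(-2, y) = -3*y**2 - 12*y - 12; vanishes at y ∈ {-2}. (-2, -2): f_x = 1 ≠ 0.
  x = -1: f_y(-1, y) = -3*y**2 - 14*y - 16; vanishes at y ∈ {-2}. (-1, -2): f_x = 8 ≠ 0.
  x = 0: f_y(0, y) = -3*y**2 - 16*y - 20; vanishes at y ∈ {-2}. (0, -2): f_x = 21 ≠ 0.
  x = 1: f_y(1, y) = -3*y**2 - 18*y - 24; vanishes at y ∈ {-4, -2}. (1, -4): f_x = 36 ≠ 0; (1, -2): f_x = 40 ≠ 0.
  x = 2: f_y(2, y) = -3*y**2 - 20*y - 28; vanishes at y ∈ {-2}. (2, -2): f_x = 65 ≠ 0.
  x = 3: f_y(3, y) = -3*y**2 - 22*y - 32; vanishes at y ∈ {-2}. (3, -2): f_x = 96 ≠ 0.
  x = 4: f_y(4, y) = -3*y**2 - 24*y - 36; vanishes at y ∈ {-2}. (4, -2): f_x = 133 ≠ 0.
Only singular point on the grid: (-3, -2).
Classify: substitute x = -3 + u, y = -2 + v and expand: f = u**3 - u**2 - u*v**2 - v**3 + v**2.
No constant or linear terms (consistent with a singular point). Quadratic part: -u**2 + v**2. Cubic part: u**3 - u*v**2 - v**3.
The quadratic part v**2 - u**2 = (v − u)(v + u) splits into two distinct linear factors, so there are two distinct tangent lines y − -2 = ±(x − -3) — this is a node (ordinary double point).
Classification: node.


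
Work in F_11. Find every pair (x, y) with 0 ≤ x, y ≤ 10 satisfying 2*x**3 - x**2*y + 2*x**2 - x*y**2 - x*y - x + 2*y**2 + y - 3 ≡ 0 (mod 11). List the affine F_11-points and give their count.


Affine F_11-points: {(0, 1), (0, 4), (1, 0), (1, 1), (2, 6), (3, 0), (4, 1), (4, 6), (5, 8), (6, 0), (6, 9), (7, 5), (7, 6), (10, 8), (10, 10)}; count = 15.

For each of the 121 pairs (x, y) ∈ F_11², evaluate f(x, y) mod 11. Record the zeros.
  x = 0: [0↦8, 1↦0, 2↦7, 3↦7, 4↦0, 5↦8, 6↦9, 7↦3, 8↦1, 9↦3, 10↦9]  zeros at y ∈ {1, 4}
  x = 1: [0↦0, 1↦0, 2↦2, 3↦6, 4↦1, 5↦9, 6↦8, 7↦9, 8↦1, 9↦6, 10↦2]  zeros at y ∈ {0, 1}
  x = 2: [0↦8, 1↦3, 2↦9, 3↦4, 4↦10, 5↦5, 6↦0, 7↦6, 8↦1, 9↦7, 10↦2]  zeros at y ∈ {6}
  x = 3: [0↦0, 1↦10, 2↦7, 3↦2, 4↦6, 5↦8, 6↦8, 7↦6, 8↦2, 9↦7, 10↦10]  zeros at y ∈ {0}
  x = 4: [0↦10, 1↦0, 2↦8, 3↦1, 4↦1, 5↦8, 6↦0, 7↦10, 8↦5, 9↦7, 10↦5]  zeros at y ∈ {1, 6}
  x = 5: [0↦6, 1↦7, 2↦2, 3↦2, 4↦7, 5↦6, 6↦10, 7↦8, 8↦0, 9↦8, 10↦10]  zeros at y ∈ {8}
  x = 6: [0↦0, 1↦10, 2↦1, 3↦6, 4↦3, 5↦3, 6↦6, 7↦1, 8↦10, 9↦0, 10↦4]  zeros at y ∈ {0, 9}
  x = 7: [0↦4, 1↦10, 2↦6, 3↦3, 4↦1, 5↦0, 6↦0, 7↦1, 8↦3, 9↦6, 10↦10]  zeros at y ∈ {5, 6}
  x = 8: [0↦8, 1↦8, 2↦7, 3↦5, 4↦2, 5↦9, 6↦4, 7↦9, 8↦2, 9↦5, 10↦7]  zeros at y ∈ ∅
  x = 9: [0↦2, 1↦5, 2↦5, 3↦2, 4↦7, 5↦9, 6↦8, 7↦4, 8↦8, 9↦9, 10↦7]  zeros at y ∈ ∅
  x = 10: [0↦9, 1↦2, 2↦1, 3↦6, 4↦6, 5↦1, 6↦2, 7↦9, 8↦0, 9↦8, 10↦0]  zeros at y ∈ {8, 10}
Collecting zeros: affine points = {(0, 1), (0, 4), (1, 0), (1, 1), (2, 6), (3, 0), (4, 1), (4, 6), (5, 8), (6, 0), (6, 9), (7, 5), (7, 6), (10, 8), (10, 10)}.
Total count |C(F_11)_aff| = 15.


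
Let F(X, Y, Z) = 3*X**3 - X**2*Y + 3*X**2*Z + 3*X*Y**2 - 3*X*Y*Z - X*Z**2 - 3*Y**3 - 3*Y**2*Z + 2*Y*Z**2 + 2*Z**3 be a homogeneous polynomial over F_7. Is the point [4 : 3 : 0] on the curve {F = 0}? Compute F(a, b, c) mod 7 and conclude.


F(4,3,0) ≡ 3 (mod 7); P is NOT on the curve.

Evaluate F(4, 3, 0) term-by-term (mod 7).
  3*X**3 ↦ 3·64·1·1 = 192
  -X**2*Y ↦ -1·16·3·1 = -48
  3*X**2*Z ↦ 3·16·1·0 = 0
  3*X*Y**2 ↦ 3·4·9·1 = 108
  -3*X*Y*Z ↦ -3·4·3·0 = 0
  -X*Z**2 ↦ -1·4·1·0 = 0
  -3*Y**3 ↦ -3·1·27·1 = -81
  -3*Y**2*Z ↦ -3·1·9·0 = 0
  2*Y*Z**2 ↦ 2·1·3·0 = 0
  2*Z**3 ↦ 2·1·1·0 = 0
Sum: F(4, 3, 0) = (192) + (-48) + (0) + (108) + (0) + (0) + (-81) + (0) + (0) + (0) = 171.
Reducing mod 7: 171 ≡ 3 (mod 7).
Since F(a, b, c) ≡ 3 ≠ 0 (mod 7), P does NOT lie on the curve.


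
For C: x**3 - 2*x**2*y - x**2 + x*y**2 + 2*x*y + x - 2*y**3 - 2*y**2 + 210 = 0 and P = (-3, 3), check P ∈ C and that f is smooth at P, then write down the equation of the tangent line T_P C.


Tangent line at P: 85*x - 108*y + 579 = 0.

Step 1: f(-3, 3) = 0, so P lies on C.
Step 2: partial derivatives
  f_x(x, y) = 3*x**2 - 4*x*y - 2*x + y**2 + 2*y + 1, f_y(x, y) = -2*x**2 + 2*x*y + 2*x - 6*y**2 - 4*y.
  f_x(P) = 85, f_y(P) = -108 (gradient nonzero, so P is smooth).
Step 3: tangent line at P: 85·(x − -3) + -108·(y − 3) = 0.
Expanding: 85*x - 108*y + 579 = 0.


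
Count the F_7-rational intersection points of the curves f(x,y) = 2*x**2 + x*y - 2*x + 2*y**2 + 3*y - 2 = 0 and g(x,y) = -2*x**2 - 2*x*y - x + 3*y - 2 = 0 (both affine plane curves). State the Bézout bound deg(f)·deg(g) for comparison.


Common zeros: {(6, 2)}; count = 1; Bézout bound = 4.

deg(f) = 2, deg(g) = 2, so Bézout bound = 4.
Scan x ∈ F_7. For each x, list the y ∈ F_7 with f(x, y) ≡ 0 and those with g(x, y) ≡ 0 (mod 7); the common zeros in that column are the intersection.
  x = 0: f ≡ 0 at y ∈ {4, 5}; g ≡ 0 at y ∈ {3}; common: ∅.
  x = 1: f ≡ 0 at y ∈ {2, 3}; g ≡ 0 at y ∈ {5}; common: ∅.
  x = 2: f ≡ 0 at y ∈ {3, 5}; g ≡ 0 at y ∈ {2}; common: ∅.
  x = 3: f ≡ 0 at y ∈ ∅; g ≡ 0 at y ∈ {4}; common: ∅.
  x = 4: f ≡ 0 at y ∈ ∅; g ≡ 0 at y ∈ {5}; common: ∅.
  x = 5: f ≡ 0 at y ∈ ∅; g ≡ 0 at y ∈ ∅; common: ∅.
  x = 6: f ≡ 0 at y ∈ {2, 4}; g ≡ 0 at y ∈ {2}; common: {2}.
Collecting: common zeros = {(6, 2)}, so the count is 1.
Comparison with the Bézout bound: 1 ≤ 4 = deg(f)·deg(g), as expected for curves with no common component (the affine F_7-count falls short of the bound because intersections may lie at infinity, over extension fields, or carry multiplicity).


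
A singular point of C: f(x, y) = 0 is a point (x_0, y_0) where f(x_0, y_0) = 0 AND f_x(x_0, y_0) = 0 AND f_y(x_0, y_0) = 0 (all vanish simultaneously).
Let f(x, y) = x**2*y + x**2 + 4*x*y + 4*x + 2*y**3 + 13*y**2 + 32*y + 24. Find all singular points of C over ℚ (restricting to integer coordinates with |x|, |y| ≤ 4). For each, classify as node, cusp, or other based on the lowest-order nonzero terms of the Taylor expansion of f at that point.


Singular points: {(-2, -2)}; classification: node.

Compute partial derivatives:
  f_x = 2*x*y + 2*x + 4*y + 4.
  f_y = x**2 + 4*x + 6*y**2 + 26*y + 32.
Scan x_0 ∈ {−4, ..., 4}. For each x_0, f_y(x_0, y) is a polynomial in y; find its integer roots y ∈ {−4, ..., 4}, then test f_x and f at those candidates.
  x = -4: f_y(-4, y) = 6*y**2 + 26*y + 32; no integer root y with |y| ≤ 4.
  x = -3: f_y(-3, y) = 6*y**2 + 26*y + 29; no integer root y with |y| ≤ 4.
  x = -2: f_y(-2, y) = 6*y**2 + 26*y + 28; vanishes at y ∈ {-2}. (-2, -2): f_x = 0, f = 0 — SINGULAR.
  x = -1: f_y(-1, y) = 6*y**2 + 26*y + 29; no integer root y with |y| ≤ 4.
  x = 0: f_y(0, y) = 6*y**2 + 26*y + 32; no integer root y with |y| ≤ 4.
  x = 1: f_y(1, y) = 6*y**2 + 26*y + 37; no integer root y with |y| ≤ 4.
  x = 2: f_y(2, y) = 6*y**2 + 26*y + 44; no integer root y with |y| ≤ 4.
  x = 3: f_y(3, y) = 6*y**2 + 26*y + 53; no integer root y with |y| ≤ 4.
  x = 4: f_y(4, y) = 6*y**2 + 26*y + 64; no integer root y with |y| ≤ 4.
Only singular point on the grid: (-2, -2).
Classify: substitute x = -2 + u, y = -2 + v and expand: f = u**2*v - u**2 + 2*v**3 + v**2.
No constant or linear terms (consistent with a singular point). Quadratic part: -u**2 + v**2. Cubic part: u**2*v + 2*v**3.
The quadratic part v**2 - u**2 = (v − u)(v + u) splits into two distinct linear factors, so there are two distinct tangent lines y − -2 = ±(x − -2) — this is a node (ordinary double point).
Classification: node.


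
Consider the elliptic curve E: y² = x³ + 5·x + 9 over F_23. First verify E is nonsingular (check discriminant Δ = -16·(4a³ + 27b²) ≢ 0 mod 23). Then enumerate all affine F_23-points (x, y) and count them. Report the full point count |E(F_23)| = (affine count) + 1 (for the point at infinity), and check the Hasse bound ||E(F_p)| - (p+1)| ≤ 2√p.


Affine points = {(0, 3), (0, 20), (2, 2), (2, 21), (4, 1), (4, 22), (6, 5), (6, 18), (8, 3), (8, 20), (9, 1), (9, 22), (10, 1), (10, 22), (12, 7), (12, 16), (15, 3), (15, 20), (17, 4), (17, 19), (20, 6), (20, 17), (22, 7), (22, 16)}; affine count = 24; |E(F_23)| = 25.

Discriminant check: Δ ∝ 4a³ + 27b² = 4·5³ + 27·9² = 4·125 + 27·81 ≡ 19 (mod 23). Nonzero ⇒ E is nonsingular.
For each x ∈ F_23, compute rhs = x³ + 5·x + 9 mod 23, then count y ∈ F_23 with y² ≡ rhs.
  x = 0: rhs = 9, matching y values: 3, 20 (2 points).
  x = 1: rhs = 15, matching y values: none (0 points).
  x = 2: rhs = 4, matching y values: 2, 21 (2 points).
  x = 3: rhs = 5, matching y values: none (0 points).
  x = 4: rhs = 1, matching y values: 1, 22 (2 points).
  x = 5: rhs = 21, matching y values: none (0 points).
  x = 6: rhs = 2, matching y values: 5, 18 (2 points).
  x = 7: rhs = 19, matching y values: none (0 points).
  x = 8: rhs = 9, matching y values: 3, 20 (2 points).
  x = 9: rhs = 1, matching y values: 1, 22 (2 points).
  x = 10: rhs = 1, matching y values: 1, 22 (2 points).
  x = 11: rhs = 15, matching y values: none (0 points).
  x = 12: rhs = 3, matching y values: 7, 16 (2 points).
  x = 13: rhs = 17, matching y values: none (0 points).
  x = 14: rhs = 17, matching y values: none (0 points).
  x = 15: rhs = 9, matching y values: 3, 20 (2 points).
  x = 16: rhs = 22, matching y values: none (0 points).
  x = 17: rhs = 16, matching y values: 4, 19 (2 points).
  x = 18: rhs = 20, matching y values: none (0 points).
  x = 19: rhs = 17, matching y values: none (0 points).
  x = 20: rhs = 13, matching y values: 6, 17 (2 points).
  x = 21: rhs = 14, matching y values: none (0 points).
  x = 22: rhs = 3, matching y values: 7, 16 (2 points).
Total affine count: 24.
Full point count |E(F_23)| = 24 + 1 = 25.
Hasse bound: |25 − (23+1)| = |1| = 1 ≤ 2√23 ≈ 9.5917 ✓.


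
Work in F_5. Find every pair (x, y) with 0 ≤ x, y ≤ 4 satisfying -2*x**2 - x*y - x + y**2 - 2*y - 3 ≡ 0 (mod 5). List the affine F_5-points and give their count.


Affine F_5-points: {(0, 3), (0, 4), (3, 2), (3, 3)}; count = 4.

For each of the 25 pairs (x, y) ∈ F_5², evaluate f(x, y) mod 5. Record the zeros.
  x = 0: [0↦2, 1↦1, 2↦2, 3↦0, 4↦0]  zeros at y ∈ {3, 4}
  x = 1: [0↦4, 1↦2, 2↦2, 3↦4, 4↦3]  zeros at y ∈ ∅
  x = 2: [0↦2, 1↦4, 2↦3, 3↦4, 4↦2]  zeros at y ∈ ∅
  x = 3: [0↦1, 1↦2, 2↦0, 3↦0, 4↦2]  zeros at y ∈ {2, 3}
  x = 4: [0↦1, 1↦1, 2↦3, 3↦2, 4↦3]  zeros at y ∈ ∅
Collecting zeros: affine points = {(0, 3), (0, 4), (3, 2), (3, 3)}.
Total count |C(F_5)_aff| = 4.


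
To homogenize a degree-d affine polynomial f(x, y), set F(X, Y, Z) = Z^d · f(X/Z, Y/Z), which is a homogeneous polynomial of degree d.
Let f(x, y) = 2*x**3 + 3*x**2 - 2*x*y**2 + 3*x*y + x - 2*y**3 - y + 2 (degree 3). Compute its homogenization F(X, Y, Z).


F(X, Y, Z) = 2*X**3 + 3*X**2*Z - 2*X*Y**2 + 3*X*Y*Z + X*Z**2 - 2*Y**3 - Y*Z**2 + 2*Z**3

deg(f) = 3.
Substitute x = X/Z, y = Y/Z into f, then multiply by Z^3.
  monomial 2·x^3·y^0 ↦ 2·X^3·Y^0·Z^0.
  monomial 3·x^2·y^0 ↦ 3·X^2·Y^0·Z^1.
  monomial -2·x^1·y^2 ↦ -2·X^1·Y^2·Z^0.
  monomial 3·x^1·y^1 ↦ 3·X^1·Y^1·Z^1.
  monomial 1·x^1·y^0 ↦ 1·X^1·Y^0·Z^2.
  monomial -2·x^0·y^3 ↦ -2·X^0·Y^3·Z^0.
  monomial -1·x^0·y^1 ↦ -1·X^0·Y^1·Z^2.
  monomial 2·x^0·y^0 ↦ 2·X^0·Y^0·Z^3.
Collecting: F(X, Y, Z) = 2*X**3 + 3*X**2*Z - 2*X*Y**2 + 3*X*Y*Z + X*Z**2 - 2*Y**3 - Y*Z**2 + 2*Z**3.


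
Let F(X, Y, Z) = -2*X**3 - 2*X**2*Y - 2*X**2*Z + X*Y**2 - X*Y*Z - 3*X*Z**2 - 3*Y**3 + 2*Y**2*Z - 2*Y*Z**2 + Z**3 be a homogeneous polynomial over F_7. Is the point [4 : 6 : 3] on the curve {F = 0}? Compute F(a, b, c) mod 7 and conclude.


F(4,6,3) ≡ 1 (mod 7); P is NOT on the curve.

Evaluate F(4, 6, 3) term-by-term (mod 7).
  -2*X**3 ↦ -2·64·1·1 = -128
  -2*X**2*Y ↦ -2·16·6·1 = -192
  -2*X**2*Z ↦ -2·16·1·3 = -96
  X*Y**2 ↦ 1·4·36·1 = 144
  -X*Y*Z ↦ -1·4·6·3 = -72
  -3*X*Z**2 ↦ -3·4·1·9 = -108
  -3*Y**3 ↦ -3·1·216·1 = -648
  2*Y**2*Z ↦ 2·1·36·3 = 216
  -2*Y*Z**2 ↦ -2·1·6·9 = -108
  Z**3 ↦ 1·1·1·27 = 27
Sum: F(4, 6, 3) = (-128) + (-192) + (-96) + (144) + (-72) + (-108) + (-648) + (216) + (-108) + (27) = -965.
Reducing mod 7: -965 ≡ 1 (mod 7).
Since F(a, b, c) ≡ 1 ≠ 0 (mod 7), P does NOT lie on the curve.
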